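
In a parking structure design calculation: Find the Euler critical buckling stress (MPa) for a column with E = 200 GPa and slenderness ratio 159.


sigma_cr = pi^2 * E / lambda^2
= 9.8696 * 200000.0 / 159^2
= 9.8696 * 200000.0 / 25281
= 78.0792 MPa

78.0792 MPa


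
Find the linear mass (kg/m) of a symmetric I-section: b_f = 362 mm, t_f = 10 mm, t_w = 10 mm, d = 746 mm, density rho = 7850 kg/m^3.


A_flanges = 2 * 362 * 10 = 7240 mm^2
A_web = (746 - 2 * 10) * 10 = 7260 mm^2
A_total = 7240 + 7260 = 14500 mm^2 = 0.014500 m^2
Weight = rho * A = 7850 * 0.014500 = 113.825 kg/m

113.825 kg/m


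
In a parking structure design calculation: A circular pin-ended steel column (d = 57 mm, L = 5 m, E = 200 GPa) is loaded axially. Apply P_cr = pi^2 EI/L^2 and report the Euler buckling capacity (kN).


I = pi * d^4 / 64 = 518166.49 mm^4
L = 5000.0 mm
P_cr = pi^2 * E * I / L^2
= 9.8696 * 200000.0 * 518166.49 / 5000.0^2
= 40912.79 N = 40.9128 kN

40.9128 kN


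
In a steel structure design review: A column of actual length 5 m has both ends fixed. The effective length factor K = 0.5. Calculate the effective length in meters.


L_eff = K * L
= 0.5 * 5
= 2.5 m

2.5 m


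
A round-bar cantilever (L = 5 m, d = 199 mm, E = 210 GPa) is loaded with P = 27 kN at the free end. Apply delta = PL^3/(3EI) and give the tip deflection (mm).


I = pi * d^4 / 64 = pi * 199^4 / 64 = 76980761.76 mm^4
L = 5000.0 mm, P = 27000.0 N, E = 210000.0 MPa
delta = P * L^3 / (3 * E * I)
= 27000.0 * 5000.0^3 / (3 * 210000.0 * 76980761.76)
= 69.5907 mm

69.5907 mm


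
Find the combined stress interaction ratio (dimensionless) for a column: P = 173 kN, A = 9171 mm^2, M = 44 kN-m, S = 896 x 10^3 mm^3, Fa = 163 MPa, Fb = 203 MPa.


f_a = P / A = 173000.0 / 9171 = 18.8638 MPa
f_b = M / S = 44000000.0 / 896000.0 = 49.1071 MPa
Ratio = f_a / Fa + f_b / Fb
= 18.8638 / 163 + 49.1071 / 203
= 0.3576 (dimensionless)

0.3576 (dimensionless)


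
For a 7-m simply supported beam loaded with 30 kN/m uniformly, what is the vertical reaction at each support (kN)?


Total load = w * L = 30 * 7 = 210 kN
By symmetry, each reaction R = total / 2 = 210 / 2 = 105.0 kN

105.0 kN


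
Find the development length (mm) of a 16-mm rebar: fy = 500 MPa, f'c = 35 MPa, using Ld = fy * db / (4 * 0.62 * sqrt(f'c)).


Ld = (fy * db) / (4 * 0.62 * sqrt(f'c))
= (500 * 16) / (4 * 0.62 * sqrt(35))
= 8000 / 14.6719
= 545.26 mm

545.26 mm


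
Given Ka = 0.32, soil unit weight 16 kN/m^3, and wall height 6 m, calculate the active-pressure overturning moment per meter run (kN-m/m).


Pa = 0.5 * Ka * gamma * H^2
= 0.5 * 0.32 * 16 * 6^2
= 92.16 kN/m
Arm = H / 3 = 6 / 3 = 2.0 m
Mo = Pa * arm = Pa * H / 3 = 92.16 * 6 / 3 = 184.32 kN-m/m

184.32 kN-m/m


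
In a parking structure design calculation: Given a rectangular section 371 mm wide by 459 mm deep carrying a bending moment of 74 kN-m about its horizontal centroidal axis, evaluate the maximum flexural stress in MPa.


I = b * h^3 / 12 = 371 * 459^3 / 12 = 2989721400.75 mm^4
y = h / 2 = 459 / 2 = 229.5 mm
M = 74 kN-m = 74000000.0 N-mm
sigma = M * y / I = 74000000.0 * 229.5 / 2989721400.75
= 5.68 MPa

5.68 MPa


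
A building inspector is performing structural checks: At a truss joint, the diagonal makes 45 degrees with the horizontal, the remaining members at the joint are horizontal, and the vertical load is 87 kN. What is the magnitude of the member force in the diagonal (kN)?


At the joint, only the diagonal has a vertical component, so vertical equilibrium gives:
F * sin(45) = 87
F = 87 / sin(45)
= 87 / 0.707107
= 123.04 kN

123.04 kN


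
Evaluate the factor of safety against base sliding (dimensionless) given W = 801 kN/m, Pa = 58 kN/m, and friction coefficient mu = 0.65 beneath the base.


Resisting force = mu * W = 0.65 * 801 = 520.65 kN/m
FOS = Resisting / Driving = 520.65 / 58
= 8.9767 (dimensionless)

8.9767 (dimensionless)


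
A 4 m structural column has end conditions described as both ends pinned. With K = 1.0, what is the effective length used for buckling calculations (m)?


L_eff = K * L
= 1.0 * 4
= 4.0 m

4.0 m


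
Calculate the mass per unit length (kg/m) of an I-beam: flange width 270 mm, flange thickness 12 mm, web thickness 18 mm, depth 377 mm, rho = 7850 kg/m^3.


A_flanges = 2 * 270 * 12 = 6480 mm^2
A_web = (377 - 2 * 12) * 18 = 6354 mm^2
A_total = 6480 + 6354 = 12834 mm^2 = 0.012834 m^2
Weight = rho * A = 7850 * 0.012834 = 100.7469 kg/m

100.7469 kg/m


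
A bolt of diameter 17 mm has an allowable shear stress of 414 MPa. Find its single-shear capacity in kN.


A = pi * d^2 / 4 = pi * 17^2 / 4 = 226.9801 mm^2
V = f_v * A / 1000 = 414 * 226.9801 / 1000
= 93.9697 kN

93.9697 kN


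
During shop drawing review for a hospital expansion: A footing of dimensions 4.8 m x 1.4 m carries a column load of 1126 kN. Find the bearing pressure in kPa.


A = 4.8 * 1.4 = 6.72 m^2
q = P / A = 1126 / 6.72
= 167.5595 kPa

167.5595 kPa


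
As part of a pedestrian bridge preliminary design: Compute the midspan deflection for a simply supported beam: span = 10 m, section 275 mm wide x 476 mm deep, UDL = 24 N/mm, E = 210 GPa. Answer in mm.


I = 275 * 476^3 / 12 = 2471566533.33 mm^4
L = 10000.0 mm, w = 24 N/mm, E = 210000.0 MPa
delta = 5 * w * L^4 / (384 * E * I)
= 5 * 24 * 10000.0^4 / (384 * 210000.0 * 2471566533.33)
= 6.0209 mm

6.0209 mm


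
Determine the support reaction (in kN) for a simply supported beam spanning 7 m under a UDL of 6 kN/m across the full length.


Total load = w * L = 6 * 7 = 42 kN
By symmetry, each reaction R = total / 2 = 42 / 2 = 21.0 kN

21.0 kN


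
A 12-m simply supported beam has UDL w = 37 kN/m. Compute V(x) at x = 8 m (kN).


R_A = w * L / 2 = 37 * 12 / 2 = 222.0 kN
V(x) = R_A - w * x = 222.0 - 37 * 8
= -74.0 kN

-74.0 kN


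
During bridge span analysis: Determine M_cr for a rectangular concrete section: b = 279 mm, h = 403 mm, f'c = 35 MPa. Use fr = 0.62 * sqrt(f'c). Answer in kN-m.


fr = 0.62 * sqrt(35) = 0.62 * 5.9161 = 3.668 MPa
I = 279 * 403^3 / 12 = 1521731727.75 mm^4
y_t = 201.5 mm
M_cr = fr * I / y_t = 3.668 * 1521731727.75 / 201.5 N-mm
= 27.7006 kN-m

27.7006 kN-m


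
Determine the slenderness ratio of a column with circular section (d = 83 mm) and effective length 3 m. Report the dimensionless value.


Radius of gyration r = d / 4 = 83 / 4 = 20.75 mm
L_eff = 3000.0 mm
Slenderness ratio = L / r = 3000.0 / 20.75 = 144.58 (dimensionless)

144.58 (dimensionless)


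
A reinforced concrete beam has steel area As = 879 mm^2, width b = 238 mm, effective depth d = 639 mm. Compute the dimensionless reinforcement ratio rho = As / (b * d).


rho = As / (b * d)
= 879 / (238 * 639)
= 879 / 152082
= 0.00578 (dimensionless)

0.00578 (dimensionless)


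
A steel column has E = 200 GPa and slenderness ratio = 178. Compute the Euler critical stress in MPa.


sigma_cr = pi^2 * E / lambda^2
= 9.8696 * 200000.0 / 178^2
= 9.8696 * 200000.0 / 31684
= 62.3002 MPa

62.3002 MPa


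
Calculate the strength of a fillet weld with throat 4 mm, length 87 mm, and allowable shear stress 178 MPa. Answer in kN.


Strength = throat * length * allowable stress
= 4 * 87 * 178 N
= 61944 N
= 61.94 kN

61.94 kN


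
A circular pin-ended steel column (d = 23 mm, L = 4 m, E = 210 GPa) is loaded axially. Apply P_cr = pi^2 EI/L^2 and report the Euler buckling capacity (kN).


I = pi * d^4 / 64 = 13736.66 mm^4
L = 4000.0 mm
P_cr = pi^2 * E * I / L^2
= 9.8696 * 210000.0 * 13736.66 / 4000.0^2
= 1779.43 N = 1.7794 kN

1.7794 kN


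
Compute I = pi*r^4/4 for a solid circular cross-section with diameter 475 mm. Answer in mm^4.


r = d / 2 = 475 / 2 = 237.5 mm
I = pi * r^4 / 4 = pi * 237.5^4 / 4
= 2498873878.23 mm^4

2498873878.23 mm^4


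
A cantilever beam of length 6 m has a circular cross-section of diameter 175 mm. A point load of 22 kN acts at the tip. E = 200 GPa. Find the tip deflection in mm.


I = pi * d^4 / 64 = pi * 175^4 / 64 = 46038598.4 mm^4
L = 6000.0 mm, P = 22000.0 N, E = 200000.0 MPa
delta = P * L^3 / (3 * E * I)
= 22000.0 * 6000.0^3 / (3 * 200000.0 * 46038598.4)
= 172.0296 mm

172.0296 mm


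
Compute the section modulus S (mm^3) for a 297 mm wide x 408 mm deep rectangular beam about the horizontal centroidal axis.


S = b * h^2 / 6
= 297 * 408^2 / 6
= 297 * 166464 / 6
= 8239968.0 mm^3

8239968.0 mm^3


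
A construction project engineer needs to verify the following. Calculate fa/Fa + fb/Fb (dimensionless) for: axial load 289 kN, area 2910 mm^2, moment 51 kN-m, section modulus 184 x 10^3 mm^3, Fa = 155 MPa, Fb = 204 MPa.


f_a = P / A = 289000.0 / 2910 = 99.3127 MPa
f_b = M / S = 51000000.0 / 184000.0 = 277.1739 MPa
Ratio = f_a / Fa + f_b / Fb
= 99.3127 / 155 + 277.1739 / 204
= 1.9994 (dimensionless)

1.9994 (dimensionless)


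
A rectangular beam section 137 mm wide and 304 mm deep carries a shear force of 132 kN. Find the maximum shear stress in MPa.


A = b * h = 137 * 304 = 41648 mm^2
V = 132 kN = 132000.0 N
tau_max = 1.5 * V / A = 1.5 * 132000.0 / 41648
= 4.7541 MPa

4.7541 MPa


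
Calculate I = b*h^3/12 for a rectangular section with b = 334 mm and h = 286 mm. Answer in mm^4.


I = b * h^3 / 12
= 334 * 286^3 / 12
= 334 * 23393656 / 12
= 651123425.33 mm^4

651123425.33 mm^4


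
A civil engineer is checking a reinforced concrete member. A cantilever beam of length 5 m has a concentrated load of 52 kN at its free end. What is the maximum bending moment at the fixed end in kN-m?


For a cantilever with a point load at the free end:
M_max = P * L = 52 * 5 = 260 kN-m

260 kN-m


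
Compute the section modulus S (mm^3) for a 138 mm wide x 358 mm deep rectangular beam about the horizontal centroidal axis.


S = b * h^2 / 6
= 138 * 358^2 / 6
= 138 * 128164 / 6
= 2947772.0 mm^3

2947772.0 mm^3


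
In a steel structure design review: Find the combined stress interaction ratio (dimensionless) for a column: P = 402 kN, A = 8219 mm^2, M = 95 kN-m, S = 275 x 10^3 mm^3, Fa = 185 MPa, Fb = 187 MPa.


f_a = P / A = 402000.0 / 8219 = 48.9111 MPa
f_b = M / S = 95000000.0 / 275000.0 = 345.4545 MPa
Ratio = f_a / Fa + f_b / Fb
= 48.9111 / 185 + 345.4545 / 187
= 2.1117 (dimensionless)

2.1117 (dimensionless)


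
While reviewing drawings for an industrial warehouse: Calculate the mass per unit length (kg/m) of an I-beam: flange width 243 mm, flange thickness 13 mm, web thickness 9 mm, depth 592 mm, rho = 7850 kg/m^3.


A_flanges = 2 * 243 * 13 = 6318 mm^2
A_web = (592 - 2 * 13) * 9 = 5094 mm^2
A_total = 6318 + 5094 = 11412 mm^2 = 0.011412 m^2
Weight = rho * A = 7850 * 0.011412 = 89.5842 kg/m

89.5842 kg/m


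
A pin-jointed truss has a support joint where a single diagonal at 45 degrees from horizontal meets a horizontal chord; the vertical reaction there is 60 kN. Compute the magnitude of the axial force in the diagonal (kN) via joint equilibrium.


At the joint, only the diagonal has a vertical component, so vertical equilibrium gives:
F * sin(45) = 60
F = 60 / sin(45)
= 60 / 0.707107
= 84.85 kN

84.85 kN


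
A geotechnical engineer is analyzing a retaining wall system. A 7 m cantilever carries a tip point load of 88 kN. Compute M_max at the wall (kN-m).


For a cantilever with a point load at the free end:
M_max = P * L = 88 * 7 = 616 kN-m

616 kN-m


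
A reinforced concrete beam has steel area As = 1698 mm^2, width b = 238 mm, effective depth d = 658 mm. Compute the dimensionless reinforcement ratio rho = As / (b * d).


rho = As / (b * d)
= 1698 / (238 * 658)
= 1698 / 156604
= 0.010843 (dimensionless)

0.010843 (dimensionless)


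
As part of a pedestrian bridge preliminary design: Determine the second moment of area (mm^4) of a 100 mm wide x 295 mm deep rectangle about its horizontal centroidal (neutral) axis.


I = b * h^3 / 12
= 100 * 295^3 / 12
= 100 * 25672375 / 12
= 213936458.33 mm^4

213936458.33 mm^4


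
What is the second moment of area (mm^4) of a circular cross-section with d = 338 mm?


r = d / 2 = 338 / 2 = 169.0 mm
I = pi * r^4 / 4 = pi * 169.0^4 / 4
= 640673410.1 mm^4

640673410.1 mm^4


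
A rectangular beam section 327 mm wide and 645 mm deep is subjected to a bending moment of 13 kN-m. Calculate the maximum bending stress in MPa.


I = b * h^3 / 12 = 327 * 645^3 / 12 = 7312159406.25 mm^4
y = h / 2 = 645 / 2 = 322.5 mm
M = 13 kN-m = 13000000.0 N-mm
sigma = M * y / I = 13000000.0 * 322.5 / 7312159406.25
= 0.57 MPa

0.57 MPa


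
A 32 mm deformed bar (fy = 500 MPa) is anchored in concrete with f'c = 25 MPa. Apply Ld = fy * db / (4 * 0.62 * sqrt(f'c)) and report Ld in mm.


Ld = (fy * db) / (4 * 0.62 * sqrt(f'c))
= (500 * 32) / (4 * 0.62 * sqrt(25))
= 16000 / 12.4
= 1290.32 mm

1290.32 mm


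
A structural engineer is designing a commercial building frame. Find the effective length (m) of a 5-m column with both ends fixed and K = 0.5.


L_eff = K * L
= 0.5 * 5
= 2.5 m

2.5 m


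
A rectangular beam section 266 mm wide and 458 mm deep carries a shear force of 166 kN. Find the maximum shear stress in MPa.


A = b * h = 266 * 458 = 121828 mm^2
V = 166 kN = 166000.0 N
tau_max = 1.5 * V / A = 1.5 * 166000.0 / 121828
= 2.0439 MPa

2.0439 MPa


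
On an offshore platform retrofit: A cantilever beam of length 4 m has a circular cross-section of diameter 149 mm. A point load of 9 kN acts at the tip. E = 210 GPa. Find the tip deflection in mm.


I = pi * d^4 / 64 = pi * 149^4 / 64 = 24194406.46 mm^4
L = 4000.0 mm, P = 9000.0 N, E = 210000.0 MPa
delta = P * L^3 / (3 * E * I)
= 9000.0 * 4000.0^3 / (3 * 210000.0 * 24194406.46)
= 37.7891 mm

37.7891 mm


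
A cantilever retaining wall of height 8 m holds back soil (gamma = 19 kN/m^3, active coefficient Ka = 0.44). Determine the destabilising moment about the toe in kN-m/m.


Pa = 0.5 * Ka * gamma * H^2
= 0.5 * 0.44 * 19 * 8^2
= 267.52 kN/m
Arm = H / 3 = 8 / 3 = 2.6667 m
Mo = Pa * arm = Pa * H / 3 = 267.52 * 8 / 3 = 713.3867 kN-m/m

713.3867 kN-m/m


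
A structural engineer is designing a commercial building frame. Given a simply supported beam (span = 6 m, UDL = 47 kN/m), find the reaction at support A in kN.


Total load = w * L = 47 * 6 = 282 kN
By symmetry, each reaction R = total / 2 = 282 / 2 = 141.0 kN

141.0 kN


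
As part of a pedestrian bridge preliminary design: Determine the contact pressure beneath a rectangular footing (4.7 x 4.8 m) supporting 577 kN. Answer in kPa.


A = 4.7 * 4.8 = 22.56 m^2
q = P / A = 577 / 22.56
= 25.5762 kPa

25.5762 kPa


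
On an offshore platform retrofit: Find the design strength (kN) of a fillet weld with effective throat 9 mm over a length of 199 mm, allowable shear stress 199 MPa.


Strength = throat * length * allowable stress
= 9 * 199 * 199 N
= 356409 N
= 356.41 kN

356.41 kN


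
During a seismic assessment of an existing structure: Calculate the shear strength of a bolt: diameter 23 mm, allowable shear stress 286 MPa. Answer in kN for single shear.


A = pi * d^2 / 4 = pi * 23^2 / 4 = 415.4756 mm^2
V = f_v * A / 1000 = 286 * 415.4756 / 1000
= 118.826 kN

118.826 kN


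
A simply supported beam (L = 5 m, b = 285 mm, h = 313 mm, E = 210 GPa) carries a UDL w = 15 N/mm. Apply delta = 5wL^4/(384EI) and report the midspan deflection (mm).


I = 285 * 313^3 / 12 = 728277053.75 mm^4
L = 5000.0 mm, w = 15 N/mm, E = 210000.0 MPa
delta = 5 * w * L^4 / (384 * E * I)
= 5 * 15 * 5000.0^4 / (384 * 210000.0 * 728277053.75)
= 0.7982 mm

0.7982 mm


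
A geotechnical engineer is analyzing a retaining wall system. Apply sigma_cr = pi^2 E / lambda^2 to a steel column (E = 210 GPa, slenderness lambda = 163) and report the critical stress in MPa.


sigma_cr = pi^2 * E / lambda^2
= 9.8696 * 210000.0 / 163^2
= 9.8696 * 210000.0 / 26569
= 78.0088 MPa

78.0088 MPa


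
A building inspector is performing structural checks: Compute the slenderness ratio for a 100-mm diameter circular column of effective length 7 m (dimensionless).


Radius of gyration r = d / 4 = 100 / 4 = 25.0 mm
L_eff = 7000.0 mm
Slenderness ratio = L / r = 7000.0 / 25.0 = 280.0 (dimensionless)

280.0 (dimensionless)


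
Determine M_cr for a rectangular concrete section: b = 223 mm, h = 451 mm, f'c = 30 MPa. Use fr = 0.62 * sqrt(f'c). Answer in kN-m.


fr = 0.62 * sqrt(30) = 0.62 * 5.4772 = 3.3959 MPa
I = 223 * 451^3 / 12 = 1704720731.08 mm^4
y_t = 225.5 mm
M_cr = fr * I / y_t = 3.3959 * 1704720731.08 / 225.5 N-mm
= 25.672 kN-m

25.672 kN-m


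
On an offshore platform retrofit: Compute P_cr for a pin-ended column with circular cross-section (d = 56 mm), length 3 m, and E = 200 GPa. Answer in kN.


I = pi * d^4 / 64 = 482749.69 mm^4
L = 3000.0 mm
P_cr = pi^2 * E * I / L^2
= 9.8696 * 200000.0 * 482749.69 / 3000.0^2
= 105878.86 N = 105.8789 kN

105.8789 kN


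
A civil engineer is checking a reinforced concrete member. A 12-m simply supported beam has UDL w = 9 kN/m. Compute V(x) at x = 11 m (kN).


R_A = w * L / 2 = 9 * 12 / 2 = 54.0 kN
V(x) = R_A - w * x = 54.0 - 9 * 11
= -45.0 kN

-45.0 kN


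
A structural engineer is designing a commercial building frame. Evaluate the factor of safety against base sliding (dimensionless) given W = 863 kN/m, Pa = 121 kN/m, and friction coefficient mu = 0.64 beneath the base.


Resisting force = mu * W = 0.64 * 863 = 552.32 kN/m
FOS = Resisting / Driving = 552.32 / 121
= 4.5646 (dimensionless)

4.5646 (dimensionless)


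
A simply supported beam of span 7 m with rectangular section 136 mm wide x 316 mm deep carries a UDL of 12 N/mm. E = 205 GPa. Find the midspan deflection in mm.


I = 136 * 316^3 / 12 = 357617621.33 mm^4
L = 7000.0 mm, w = 12 N/mm, E = 205000.0 MPa
delta = 5 * w * L^4 / (384 * E * I)
= 5 * 12 * 7000.0^4 / (384 * 205000.0 * 357617621.33)
= 5.1173 mm

5.1173 mm


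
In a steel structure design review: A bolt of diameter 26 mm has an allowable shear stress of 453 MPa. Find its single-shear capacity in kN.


A = pi * d^2 / 4 = pi * 26^2 / 4 = 530.9292 mm^2
V = f_v * A / 1000 = 453 * 530.9292 / 1000
= 240.5109 kN

240.5109 kN


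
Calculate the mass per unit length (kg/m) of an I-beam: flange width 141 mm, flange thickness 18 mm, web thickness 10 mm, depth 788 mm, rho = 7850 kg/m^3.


A_flanges = 2 * 141 * 18 = 5076 mm^2
A_web = (788 - 2 * 18) * 10 = 7520 mm^2
A_total = 5076 + 7520 = 12596 mm^2 = 0.012596 m^2
Weight = rho * A = 7850 * 0.012596 = 98.8786 kg/m

98.8786 kg/m


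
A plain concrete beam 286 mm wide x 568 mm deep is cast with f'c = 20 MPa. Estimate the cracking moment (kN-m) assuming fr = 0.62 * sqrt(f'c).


fr = 0.62 * sqrt(20) = 0.62 * 4.4721 = 2.7727 MPa
I = 286 * 568^3 / 12 = 4367468629.33 mm^4
y_t = 284.0 mm
M_cr = fr * I / y_t = 2.7727 * 4367468629.33 / 284.0 N-mm
= 42.6401 kN-m

42.6401 kN-m


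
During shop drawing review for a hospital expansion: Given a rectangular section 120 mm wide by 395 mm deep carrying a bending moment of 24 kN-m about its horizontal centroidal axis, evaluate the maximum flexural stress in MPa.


I = b * h^3 / 12 = 120 * 395^3 / 12 = 616298750.0 mm^4
y = h / 2 = 395 / 2 = 197.5 mm
M = 24 kN-m = 24000000.0 N-mm
sigma = M * y / I = 24000000.0 * 197.5 / 616298750.0
= 7.69 MPa

7.69 MPa


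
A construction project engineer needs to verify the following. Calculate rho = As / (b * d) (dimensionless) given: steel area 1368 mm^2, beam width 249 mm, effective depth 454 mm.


rho = As / (b * d)
= 1368 / (249 * 454)
= 1368 / 113046
= 0.012101 (dimensionless)

0.012101 (dimensionless)


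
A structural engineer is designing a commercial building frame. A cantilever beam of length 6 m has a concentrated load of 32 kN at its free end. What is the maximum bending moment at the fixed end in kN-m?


For a cantilever with a point load at the free end:
M_max = P * L = 32 * 6 = 192 kN-m

192 kN-m


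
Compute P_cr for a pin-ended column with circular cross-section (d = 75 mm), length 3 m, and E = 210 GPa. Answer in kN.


I = pi * d^4 / 64 = 1553155.55 mm^4
L = 3000.0 mm
P_cr = pi^2 * E * I / L^2
= 9.8696 * 210000.0 * 1553155.55 / 3000.0^2
= 357677.39 N = 357.6774 kN

357.6774 kN


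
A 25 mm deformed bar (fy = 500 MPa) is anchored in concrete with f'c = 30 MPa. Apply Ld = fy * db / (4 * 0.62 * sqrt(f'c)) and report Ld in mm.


Ld = (fy * db) / (4 * 0.62 * sqrt(f'c))
= (500 * 25) / (4 * 0.62 * sqrt(30))
= 12500 / 13.5835
= 920.23 mm

920.23 mm


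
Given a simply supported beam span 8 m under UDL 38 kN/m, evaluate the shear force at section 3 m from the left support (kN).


R_A = w * L / 2 = 38 * 8 / 2 = 152.0 kN
V(x) = R_A - w * x = 152.0 - 38 * 3
= 38.0 kN

38.0 kN


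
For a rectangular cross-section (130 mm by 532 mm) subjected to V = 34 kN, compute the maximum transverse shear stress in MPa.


A = b * h = 130 * 532 = 69160 mm^2
V = 34 kN = 34000.0 N
tau_max = 1.5 * V / A = 1.5 * 34000.0 / 69160
= 0.7374 MPa

0.7374 MPa


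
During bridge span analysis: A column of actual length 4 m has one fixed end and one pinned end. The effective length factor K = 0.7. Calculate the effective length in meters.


L_eff = K * L
= 0.7 * 4
= 2.8 m

2.8 m


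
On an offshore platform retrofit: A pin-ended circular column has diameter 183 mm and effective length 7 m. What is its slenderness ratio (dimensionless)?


Radius of gyration r = d / 4 = 183 / 4 = 45.75 mm
L_eff = 7000.0 mm
Slenderness ratio = L / r = 7000.0 / 45.75 = 153.01 (dimensionless)

153.01 (dimensionless)


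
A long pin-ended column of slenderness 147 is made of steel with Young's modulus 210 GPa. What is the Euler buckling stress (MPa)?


sigma_cr = pi^2 * E / lambda^2
= 9.8696 * 210000.0 / 147^2
= 9.8696 * 210000.0 / 21609
= 95.9145 MPa

95.9145 MPa


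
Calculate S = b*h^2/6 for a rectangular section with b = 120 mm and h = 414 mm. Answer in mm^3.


S = b * h^2 / 6
= 120 * 414^2 / 6
= 120 * 171396 / 6
= 3427920.0 mm^3

3427920.0 mm^3


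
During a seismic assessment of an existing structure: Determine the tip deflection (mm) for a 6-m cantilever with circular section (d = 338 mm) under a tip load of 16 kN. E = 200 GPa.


I = pi * d^4 / 64 = pi * 338^4 / 64 = 640673410.1 mm^4
L = 6000.0 mm, P = 16000.0 N, E = 200000.0 MPa
delta = P * L^3 / (3 * E * I)
= 16000.0 * 6000.0^3 / (3 * 200000.0 * 640673410.1)
= 8.9905 mm

8.9905 mm


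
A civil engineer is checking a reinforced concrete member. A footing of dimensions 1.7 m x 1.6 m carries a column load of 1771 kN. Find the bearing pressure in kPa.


A = 1.7 * 1.6 = 2.72 m^2
q = P / A = 1771 / 2.72
= 651.1029 kPa

651.1029 kPa


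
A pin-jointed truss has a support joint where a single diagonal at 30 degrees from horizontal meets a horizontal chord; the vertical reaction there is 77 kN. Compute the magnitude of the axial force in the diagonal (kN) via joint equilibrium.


At the joint, only the diagonal has a vertical component, so vertical equilibrium gives:
F * sin(30) = 77
F = 77 / sin(30)
= 77 / 0.5
= 154.0 kN

154.0 kN


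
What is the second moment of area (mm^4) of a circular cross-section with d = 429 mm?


r = d / 2 = 429 / 2 = 214.5 mm
I = pi * r^4 / 4 = pi * 214.5^4 / 4
= 1662643226.73 mm^4

1662643226.73 mm^4


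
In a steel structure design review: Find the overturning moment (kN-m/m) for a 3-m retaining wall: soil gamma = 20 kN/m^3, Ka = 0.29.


Pa = 0.5 * Ka * gamma * H^2
= 0.5 * 0.29 * 20 * 3^2
= 26.1 kN/m
Arm = H / 3 = 3 / 3 = 1.0 m
Mo = Pa * arm = Pa * H / 3 = 26.1 * 3 / 3 = 26.1 kN-m/m

26.1 kN-m/m


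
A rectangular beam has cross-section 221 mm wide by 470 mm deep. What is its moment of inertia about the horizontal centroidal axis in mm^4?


I = b * h^3 / 12
= 221 * 470^3 / 12
= 221 * 103823000 / 12
= 1912073583.33 mm^4

1912073583.33 mm^4


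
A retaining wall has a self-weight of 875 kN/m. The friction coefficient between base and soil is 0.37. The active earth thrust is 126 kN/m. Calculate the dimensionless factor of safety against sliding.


Resisting force = mu * W = 0.37 * 875 = 323.75 kN/m
FOS = Resisting / Driving = 323.75 / 126
= 2.5694 (dimensionless)

2.5694 (dimensionless)


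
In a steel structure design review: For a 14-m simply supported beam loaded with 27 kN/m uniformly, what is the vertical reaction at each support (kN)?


Total load = w * L = 27 * 14 = 378 kN
By symmetry, each reaction R = total / 2 = 378 / 2 = 189.0 kN

189.0 kN


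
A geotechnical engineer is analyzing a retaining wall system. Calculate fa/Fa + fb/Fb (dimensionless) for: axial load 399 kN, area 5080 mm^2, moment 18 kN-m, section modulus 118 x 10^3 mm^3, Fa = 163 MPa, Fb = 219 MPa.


f_a = P / A = 399000.0 / 5080 = 78.5433 MPa
f_b = M / S = 18000000.0 / 118000.0 = 152.5424 MPa
Ratio = f_a / Fa + f_b / Fb
= 78.5433 / 163 + 152.5424 / 219
= 1.1784 (dimensionless)

1.1784 (dimensionless)


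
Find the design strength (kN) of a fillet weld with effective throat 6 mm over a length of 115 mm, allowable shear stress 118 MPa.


Strength = throat * length * allowable stress
= 6 * 115 * 118 N
= 81420 N
= 81.42 kN

81.42 kN


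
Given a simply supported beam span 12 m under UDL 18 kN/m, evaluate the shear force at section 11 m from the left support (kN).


R_A = w * L / 2 = 18 * 12 / 2 = 108.0 kN
V(x) = R_A - w * x = 108.0 - 18 * 11
= -90.0 kN

-90.0 kN


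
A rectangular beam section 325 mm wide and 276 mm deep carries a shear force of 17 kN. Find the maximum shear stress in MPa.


A = b * h = 325 * 276 = 89700 mm^2
V = 17 kN = 17000.0 N
tau_max = 1.5 * V / A = 1.5 * 17000.0 / 89700
= 0.2843 MPa

0.2843 MPa


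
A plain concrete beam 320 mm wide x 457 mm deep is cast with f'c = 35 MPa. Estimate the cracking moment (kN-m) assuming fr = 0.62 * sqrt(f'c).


fr = 0.62 * sqrt(35) = 0.62 * 5.9161 = 3.668 MPa
I = 320 * 457^3 / 12 = 2545173146.67 mm^4
y_t = 228.5 mm
M_cr = fr * I / y_t = 3.668 * 2545173146.67 / 228.5 N-mm
= 40.8561 kN-m

40.8561 kN-m


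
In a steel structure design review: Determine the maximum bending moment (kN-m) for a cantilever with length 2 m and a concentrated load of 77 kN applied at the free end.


For a cantilever with a point load at the free end:
M_max = P * L = 77 * 2 = 154 kN-m

154 kN-m


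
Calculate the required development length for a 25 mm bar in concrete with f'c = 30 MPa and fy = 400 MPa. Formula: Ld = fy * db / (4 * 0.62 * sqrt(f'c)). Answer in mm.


Ld = (fy * db) / (4 * 0.62 * sqrt(f'c))
= (400 * 25) / (4 * 0.62 * sqrt(30))
= 10000 / 13.5835
= 736.19 mm

736.19 mm


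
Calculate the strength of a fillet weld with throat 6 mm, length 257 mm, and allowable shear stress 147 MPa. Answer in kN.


Strength = throat * length * allowable stress
= 6 * 257 * 147 N
= 226674 N
= 226.67 kN

226.67 kN


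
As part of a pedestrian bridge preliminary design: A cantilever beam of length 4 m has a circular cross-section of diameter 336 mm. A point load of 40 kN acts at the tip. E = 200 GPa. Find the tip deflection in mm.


I = pi * d^4 / 64 = pi * 336^4 / 64 = 625643602.8 mm^4
L = 4000.0 mm, P = 40000.0 N, E = 200000.0 MPa
delta = P * L^3 / (3 * E * I)
= 40000.0 * 4000.0^3 / (3 * 200000.0 * 625643602.8)
= 6.8196 mm

6.8196 mm


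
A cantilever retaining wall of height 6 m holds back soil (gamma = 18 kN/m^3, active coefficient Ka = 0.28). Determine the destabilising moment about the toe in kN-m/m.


Pa = 0.5 * Ka * gamma * H^2
= 0.5 * 0.28 * 18 * 6^2
= 90.72 kN/m
Arm = H / 3 = 6 / 3 = 2.0 m
Mo = Pa * arm = Pa * H / 3 = 90.72 * 6 / 3 = 181.44 kN-m/m

181.44 kN-m/m


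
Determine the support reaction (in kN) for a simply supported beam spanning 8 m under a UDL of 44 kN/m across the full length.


Total load = w * L = 44 * 8 = 352 kN
By symmetry, each reaction R = total / 2 = 352 / 2 = 176.0 kN

176.0 kN


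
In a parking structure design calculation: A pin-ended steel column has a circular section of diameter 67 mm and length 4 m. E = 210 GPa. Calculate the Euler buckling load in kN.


I = pi * d^4 / 64 = 989165.84 mm^4
L = 4000.0 mm
P_cr = pi^2 * E * I / L^2
= 9.8696 * 210000.0 * 989165.84 / 4000.0^2
= 128135.12 N = 128.1351 kN

128.1351 kN


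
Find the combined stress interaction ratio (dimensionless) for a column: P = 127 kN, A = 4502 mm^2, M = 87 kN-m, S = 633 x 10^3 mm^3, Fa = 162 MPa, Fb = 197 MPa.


f_a = P / A = 127000.0 / 4502 = 28.2097 MPa
f_b = M / S = 87000000.0 / 633000.0 = 137.4408 MPa
Ratio = f_a / Fa + f_b / Fb
= 28.2097 / 162 + 137.4408 / 197
= 0.8718 (dimensionless)

0.8718 (dimensionless)


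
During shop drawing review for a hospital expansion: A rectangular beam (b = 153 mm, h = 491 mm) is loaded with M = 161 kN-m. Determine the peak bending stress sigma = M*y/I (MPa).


I = b * h^3 / 12 = 153 * 491^3 / 12 = 1509227330.25 mm^4
y = h / 2 = 491 / 2 = 245.5 mm
M = 161 kN-m = 161000000.0 N-mm
sigma = M * y / I = 161000000.0 * 245.5 / 1509227330.25
= 26.19 MPa

26.19 MPa


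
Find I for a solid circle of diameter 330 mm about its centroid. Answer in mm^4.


r = d / 2 = 330 / 2 = 165.0 mm
I = pi * r^4 / 4 = pi * 165.0^4 / 4
= 582137609.58 mm^4

582137609.58 mm^4


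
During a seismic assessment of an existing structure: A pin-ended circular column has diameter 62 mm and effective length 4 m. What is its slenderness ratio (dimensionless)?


Radius of gyration r = d / 4 = 62 / 4 = 15.5 mm
L_eff = 4000.0 mm
Slenderness ratio = L / r = 4000.0 / 15.5 = 258.06 (dimensionless)

258.06 (dimensionless)


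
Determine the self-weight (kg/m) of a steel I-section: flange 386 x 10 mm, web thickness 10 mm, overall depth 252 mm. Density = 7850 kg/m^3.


A_flanges = 2 * 386 * 10 = 7720 mm^2
A_web = (252 - 2 * 10) * 10 = 2320 mm^2
A_total = 7720 + 2320 = 10040 mm^2 = 0.010040 m^2
Weight = rho * A = 7850 * 0.010040 = 78.814 kg/m

78.814 kg/m


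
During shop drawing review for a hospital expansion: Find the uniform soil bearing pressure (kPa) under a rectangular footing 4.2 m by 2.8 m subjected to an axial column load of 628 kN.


A = 4.2 * 2.8 = 11.76 m^2
q = P / A = 628 / 11.76
= 53.4014 kPa

53.4014 kPa


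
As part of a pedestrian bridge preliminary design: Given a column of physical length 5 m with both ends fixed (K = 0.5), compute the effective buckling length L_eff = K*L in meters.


L_eff = K * L
= 0.5 * 5
= 2.5 m

2.5 m


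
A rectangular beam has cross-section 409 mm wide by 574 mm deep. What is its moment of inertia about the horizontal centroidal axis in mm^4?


I = b * h^3 / 12
= 409 * 574^3 / 12
= 409 * 189119224 / 12
= 6445813551.33 mm^4

6445813551.33 mm^4


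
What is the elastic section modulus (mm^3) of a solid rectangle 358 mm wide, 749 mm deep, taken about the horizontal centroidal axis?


S = b * h^2 / 6
= 358 * 749^2 / 6
= 358 * 561001 / 6
= 33473059.67 mm^3

33473059.67 mm^3


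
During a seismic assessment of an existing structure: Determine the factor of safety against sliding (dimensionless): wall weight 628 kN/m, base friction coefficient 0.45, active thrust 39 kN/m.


Resisting force = mu * W = 0.45 * 628 = 282.6 kN/m
FOS = Resisting / Driving = 282.6 / 39
= 7.2462 (dimensionless)

7.2462 (dimensionless)


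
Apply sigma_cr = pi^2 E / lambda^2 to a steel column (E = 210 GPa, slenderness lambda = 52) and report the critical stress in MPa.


sigma_cr = pi^2 * E / lambda^2
= 9.8696 * 210000.0 / 52^2
= 9.8696 * 210000.0 / 2704
= 766.5003 MPa

766.5003 MPa


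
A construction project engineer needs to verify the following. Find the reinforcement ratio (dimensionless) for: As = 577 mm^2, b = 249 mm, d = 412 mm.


rho = As / (b * d)
= 577 / (249 * 412)
= 577 / 102588
= 0.005624 (dimensionless)

0.005624 (dimensionless)


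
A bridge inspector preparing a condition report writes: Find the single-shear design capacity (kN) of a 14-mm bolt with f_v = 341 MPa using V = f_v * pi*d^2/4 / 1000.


A = pi * d^2 / 4 = pi * 14^2 / 4 = 153.938 mm^2
V = f_v * A / 1000 = 341 * 153.938 / 1000
= 52.4929 kN

52.4929 kN


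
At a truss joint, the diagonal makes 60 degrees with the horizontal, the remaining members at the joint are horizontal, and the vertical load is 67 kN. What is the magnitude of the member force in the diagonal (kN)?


At the joint, only the diagonal has a vertical component, so vertical equilibrium gives:
F * sin(60) = 67
F = 67 / sin(60)
= 67 / 0.866025
= 77.36 kN

77.36 kN


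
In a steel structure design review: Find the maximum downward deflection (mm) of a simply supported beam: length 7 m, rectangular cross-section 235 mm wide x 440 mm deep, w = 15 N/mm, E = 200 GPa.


I = 235 * 440^3 / 12 = 1668186666.67 mm^4
L = 7000.0 mm, w = 15 N/mm, E = 200000.0 MPa
delta = 5 * w * L^4 / (384 * E * I)
= 5 * 15 * 7000.0^4 / (384 * 200000.0 * 1668186666.67)
= 1.4056 mm

1.4056 mm


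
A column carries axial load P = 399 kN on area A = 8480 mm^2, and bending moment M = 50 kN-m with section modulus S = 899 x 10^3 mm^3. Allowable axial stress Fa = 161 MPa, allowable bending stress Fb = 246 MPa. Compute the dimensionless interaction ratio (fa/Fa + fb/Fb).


f_a = P / A = 399000.0 / 8480 = 47.0519 MPa
f_b = M / S = 50000000.0 / 899000.0 = 55.6174 MPa
Ratio = f_a / Fa + f_b / Fb
= 47.0519 / 161 + 55.6174 / 246
= 0.5183 (dimensionless)

0.5183 (dimensionless)


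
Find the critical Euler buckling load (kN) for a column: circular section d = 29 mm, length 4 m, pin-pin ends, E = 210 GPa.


I = pi * d^4 / 64 = 34718.57 mm^4
L = 4000.0 mm
P_cr = pi^2 * E * I / L^2
= 9.8696 * 210000.0 * 34718.57 / 4000.0^2
= 4497.39 N = 4.4974 kN

4.4974 kN


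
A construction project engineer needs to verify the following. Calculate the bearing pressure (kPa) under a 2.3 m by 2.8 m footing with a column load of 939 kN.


A = 2.3 * 2.8 = 6.44 m^2
q = P / A = 939 / 6.44
= 145.8075 kPa

145.8075 kPa


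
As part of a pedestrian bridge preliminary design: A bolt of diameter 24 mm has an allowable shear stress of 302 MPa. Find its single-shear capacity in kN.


A = pi * d^2 / 4 = pi * 24^2 / 4 = 452.3893 mm^2
V = f_v * A / 1000 = 302 * 452.3893 / 1000
= 136.6216 kN

136.6216 kN


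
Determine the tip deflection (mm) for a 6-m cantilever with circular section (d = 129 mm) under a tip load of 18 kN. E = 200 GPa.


I = pi * d^4 / 64 = pi * 129^4 / 64 = 13593420.13 mm^4
L = 6000.0 mm, P = 18000.0 N, E = 200000.0 MPa
delta = P * L^3 / (3 * E * I)
= 18000.0 * 6000.0^3 / (3 * 200000.0 * 13593420.13)
= 476.7012 mm

476.7012 mm


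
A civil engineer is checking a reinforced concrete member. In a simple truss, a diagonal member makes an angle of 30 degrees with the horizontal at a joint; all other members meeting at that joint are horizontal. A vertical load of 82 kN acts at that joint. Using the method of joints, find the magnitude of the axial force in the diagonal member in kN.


At the joint, only the diagonal has a vertical component, so vertical equilibrium gives:
F * sin(30) = 82
F = 82 / sin(30)
= 82 / 0.5
= 164.0 kN

164.0 kN


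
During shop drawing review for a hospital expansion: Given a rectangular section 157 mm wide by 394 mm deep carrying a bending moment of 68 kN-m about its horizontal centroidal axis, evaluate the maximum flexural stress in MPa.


I = b * h^3 / 12 = 157 * 394^3 / 12 = 800215707.33 mm^4
y = h / 2 = 394 / 2 = 197.0 mm
M = 68 kN-m = 68000000.0 N-mm
sigma = M * y / I = 68000000.0 * 197.0 / 800215707.33
= 16.74 MPa

16.74 MPa


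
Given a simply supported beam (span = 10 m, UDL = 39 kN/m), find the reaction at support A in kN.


Total load = w * L = 39 * 10 = 390 kN
By symmetry, each reaction R = total / 2 = 390 / 2 = 195.0 kN

195.0 kN


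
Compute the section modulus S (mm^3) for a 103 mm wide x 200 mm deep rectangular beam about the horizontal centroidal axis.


S = b * h^2 / 6
= 103 * 200^2 / 6
= 103 * 40000 / 6
= 686666.67 mm^3

686666.67 mm^3


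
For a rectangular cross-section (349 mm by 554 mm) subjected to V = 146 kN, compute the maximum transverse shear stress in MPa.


A = b * h = 349 * 554 = 193346 mm^2
V = 146 kN = 146000.0 N
tau_max = 1.5 * V / A = 1.5 * 146000.0 / 193346
= 1.1327 MPa

1.1327 MPa


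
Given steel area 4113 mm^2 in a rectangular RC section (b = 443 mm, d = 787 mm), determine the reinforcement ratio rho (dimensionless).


rho = As / (b * d)
= 4113 / (443 * 787)
= 4113 / 348641
= 0.011797 (dimensionless)

0.011797 (dimensionless)


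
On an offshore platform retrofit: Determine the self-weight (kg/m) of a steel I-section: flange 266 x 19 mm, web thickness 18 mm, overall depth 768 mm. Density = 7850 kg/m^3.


A_flanges = 2 * 266 * 19 = 10108 mm^2
A_web = (768 - 2 * 19) * 18 = 13140 mm^2
A_total = 10108 + 13140 = 23248 mm^2 = 0.023248 m^2
Weight = rho * A = 7850 * 0.023248 = 182.4968 kg/m

182.4968 kg/m


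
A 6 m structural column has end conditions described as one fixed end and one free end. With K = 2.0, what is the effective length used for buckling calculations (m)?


L_eff = K * L
= 2.0 * 6
= 12.0 m

12.0 m


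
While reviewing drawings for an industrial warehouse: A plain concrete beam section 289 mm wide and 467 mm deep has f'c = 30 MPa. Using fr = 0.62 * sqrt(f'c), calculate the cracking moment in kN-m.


fr = 0.62 * sqrt(30) = 0.62 * 5.4772 = 3.3959 MPa
I = 289 * 467^3 / 12 = 2452828808.92 mm^4
y_t = 233.5 mm
M_cr = fr * I / y_t = 3.3959 * 2452828808.92 / 233.5 N-mm
= 35.6724 kN-m

35.6724 kN-m


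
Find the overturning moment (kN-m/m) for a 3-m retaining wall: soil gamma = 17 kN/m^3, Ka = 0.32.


Pa = 0.5 * Ka * gamma * H^2
= 0.5 * 0.32 * 17 * 3^2
= 24.48 kN/m
Arm = H / 3 = 3 / 3 = 1.0 m
Mo = Pa * arm = Pa * H / 3 = 24.48 * 3 / 3 = 24.48 kN-m/m

24.48 kN-m/m


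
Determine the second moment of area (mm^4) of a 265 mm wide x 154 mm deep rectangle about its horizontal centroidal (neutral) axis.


I = b * h^3 / 12
= 265 * 154^3 / 12
= 265 * 3652264 / 12
= 80654163.33 mm^4

80654163.33 mm^4


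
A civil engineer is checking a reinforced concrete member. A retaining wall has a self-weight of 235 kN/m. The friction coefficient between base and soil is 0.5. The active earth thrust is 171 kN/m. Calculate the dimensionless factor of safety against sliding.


Resisting force = mu * W = 0.5 * 235 = 117.5 kN/m
FOS = Resisting / Driving = 117.5 / 171
= 0.6871 (dimensionless)

0.6871 (dimensionless)


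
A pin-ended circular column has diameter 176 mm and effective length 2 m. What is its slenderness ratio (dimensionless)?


Radius of gyration r = d / 4 = 176 / 4 = 44.0 mm
L_eff = 2000.0 mm
Slenderness ratio = L / r = 2000.0 / 44.0 = 45.45 (dimensionless)

45.45 (dimensionless)


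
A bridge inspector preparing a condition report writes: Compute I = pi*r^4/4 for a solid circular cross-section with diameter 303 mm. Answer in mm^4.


r = d / 2 = 303 / 2 = 151.5 mm
I = pi * r^4 / 4 = pi * 151.5^4 / 4
= 413752292.13 mm^4

413752292.13 mm^4


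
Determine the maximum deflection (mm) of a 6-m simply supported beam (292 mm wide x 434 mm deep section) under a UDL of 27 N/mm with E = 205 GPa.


I = 292 * 434^3 / 12 = 1989164930.67 mm^4
L = 6000.0 mm, w = 27 N/mm, E = 205000.0 MPa
delta = 5 * w * L^4 / (384 * E * I)
= 5 * 27 * 6000.0^4 / (384 * 205000.0 * 1989164930.67)
= 1.1173 mm

1.1173 mm


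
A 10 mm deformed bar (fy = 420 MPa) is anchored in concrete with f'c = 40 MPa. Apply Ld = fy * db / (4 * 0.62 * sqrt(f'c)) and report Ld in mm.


Ld = (fy * db) / (4 * 0.62 * sqrt(f'c))
= (420 * 10) / (4 * 0.62 * sqrt(40))
= 4200 / 15.6849
= 267.77 mm

267.77 mm


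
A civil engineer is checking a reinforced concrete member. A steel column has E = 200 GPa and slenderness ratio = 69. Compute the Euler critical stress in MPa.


sigma_cr = pi^2 * E / lambda^2
= 9.8696 * 200000.0 / 69^2
= 9.8696 * 200000.0 / 4761
= 414.6022 MPa

414.6022 MPa


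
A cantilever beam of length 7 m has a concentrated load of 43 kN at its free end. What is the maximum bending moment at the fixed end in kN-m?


For a cantilever with a point load at the free end:
M_max = P * L = 43 * 7 = 301 kN-m

301 kN-m


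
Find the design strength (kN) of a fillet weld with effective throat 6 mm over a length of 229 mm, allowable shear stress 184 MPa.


Strength = throat * length * allowable stress
= 6 * 229 * 184 N
= 252816 N
= 252.82 kN

252.82 kN
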